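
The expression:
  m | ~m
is always true.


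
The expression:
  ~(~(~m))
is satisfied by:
  {m: False}


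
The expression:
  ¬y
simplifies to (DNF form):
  ¬y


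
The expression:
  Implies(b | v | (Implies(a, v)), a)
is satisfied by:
  {a: True}


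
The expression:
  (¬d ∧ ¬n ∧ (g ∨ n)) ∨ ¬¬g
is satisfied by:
  {g: True}


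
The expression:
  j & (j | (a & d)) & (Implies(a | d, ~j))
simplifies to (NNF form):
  j & ~a & ~d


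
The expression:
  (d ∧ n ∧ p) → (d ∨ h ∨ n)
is always true.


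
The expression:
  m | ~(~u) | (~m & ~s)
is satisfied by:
  {m: True, u: True, s: False}
  {m: True, s: False, u: False}
  {u: True, s: False, m: False}
  {u: False, s: False, m: False}
  {m: True, u: True, s: True}
  {m: True, s: True, u: False}
  {u: True, s: True, m: False}


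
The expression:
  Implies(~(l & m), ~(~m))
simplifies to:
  m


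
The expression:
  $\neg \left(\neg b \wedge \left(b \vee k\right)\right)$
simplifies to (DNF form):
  $b \vee \neg k$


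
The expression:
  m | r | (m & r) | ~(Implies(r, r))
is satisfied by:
  {r: True, m: True}
  {r: True, m: False}
  {m: True, r: False}


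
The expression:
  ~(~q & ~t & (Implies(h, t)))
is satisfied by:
  {t: True, q: True, h: True}
  {t: True, q: True, h: False}
  {t: True, h: True, q: False}
  {t: True, h: False, q: False}
  {q: True, h: True, t: False}
  {q: True, h: False, t: False}
  {h: True, q: False, t: False}


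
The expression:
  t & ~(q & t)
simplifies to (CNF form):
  t & ~q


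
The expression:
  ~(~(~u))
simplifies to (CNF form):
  ~u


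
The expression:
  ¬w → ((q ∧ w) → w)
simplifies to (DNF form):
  True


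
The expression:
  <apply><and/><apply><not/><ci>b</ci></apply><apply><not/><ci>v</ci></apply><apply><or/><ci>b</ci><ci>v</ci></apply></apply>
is never true.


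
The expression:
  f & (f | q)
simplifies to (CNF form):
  f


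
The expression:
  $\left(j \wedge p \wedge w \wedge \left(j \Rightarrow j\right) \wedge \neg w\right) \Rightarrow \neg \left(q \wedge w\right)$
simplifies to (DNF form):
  $\text{True}$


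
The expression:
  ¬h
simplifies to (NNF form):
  ¬h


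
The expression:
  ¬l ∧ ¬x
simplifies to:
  ¬l ∧ ¬x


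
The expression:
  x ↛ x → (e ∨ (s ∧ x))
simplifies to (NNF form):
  True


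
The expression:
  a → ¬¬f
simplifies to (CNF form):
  f ∨ ¬a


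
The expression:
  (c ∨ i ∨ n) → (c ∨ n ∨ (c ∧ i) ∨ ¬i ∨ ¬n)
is always true.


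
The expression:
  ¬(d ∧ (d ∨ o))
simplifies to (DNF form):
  ¬d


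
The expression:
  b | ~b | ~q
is always true.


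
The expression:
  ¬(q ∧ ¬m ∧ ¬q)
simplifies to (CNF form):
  True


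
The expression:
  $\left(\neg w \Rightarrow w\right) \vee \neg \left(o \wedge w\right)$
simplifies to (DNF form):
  $\text{True}$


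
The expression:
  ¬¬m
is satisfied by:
  {m: True}


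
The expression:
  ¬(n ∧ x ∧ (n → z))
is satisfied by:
  {x: False, z: False, n: False}
  {n: True, x: False, z: False}
  {z: True, x: False, n: False}
  {n: True, z: True, x: False}
  {x: True, n: False, z: False}
  {n: True, x: True, z: False}
  {z: True, x: True, n: False}


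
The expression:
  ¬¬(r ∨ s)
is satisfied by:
  {r: True, s: True}
  {r: True, s: False}
  {s: True, r: False}


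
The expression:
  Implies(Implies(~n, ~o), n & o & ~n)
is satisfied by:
  {o: True, n: False}


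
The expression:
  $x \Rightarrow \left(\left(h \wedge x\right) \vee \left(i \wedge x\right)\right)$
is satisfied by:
  {i: True, h: True, x: False}
  {i: True, h: False, x: False}
  {h: True, i: False, x: False}
  {i: False, h: False, x: False}
  {i: True, x: True, h: True}
  {i: True, x: True, h: False}
  {x: True, h: True, i: False}


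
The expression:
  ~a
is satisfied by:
  {a: False}


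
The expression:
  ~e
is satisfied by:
  {e: False}


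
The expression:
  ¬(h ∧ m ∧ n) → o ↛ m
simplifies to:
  (h ∨ ¬m) ∧ (m ∨ o) ∧ (n ∨ ¬m)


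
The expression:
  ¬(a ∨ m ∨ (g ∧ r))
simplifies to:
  ¬a ∧ ¬m ∧ (¬g ∨ ¬r)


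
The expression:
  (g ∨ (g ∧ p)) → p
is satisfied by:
  {p: True, g: False}
  {g: False, p: False}
  {g: True, p: True}


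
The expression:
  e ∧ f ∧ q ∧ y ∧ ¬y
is never true.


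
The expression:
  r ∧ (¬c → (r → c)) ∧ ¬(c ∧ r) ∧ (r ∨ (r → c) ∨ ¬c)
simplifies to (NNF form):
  False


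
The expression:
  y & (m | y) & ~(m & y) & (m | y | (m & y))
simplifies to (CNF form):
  y & ~m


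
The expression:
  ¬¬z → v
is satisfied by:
  {v: True, z: False}
  {z: False, v: False}
  {z: True, v: True}


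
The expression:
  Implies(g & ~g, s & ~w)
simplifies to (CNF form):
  True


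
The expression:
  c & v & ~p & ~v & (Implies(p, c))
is never true.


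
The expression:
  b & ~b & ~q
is never true.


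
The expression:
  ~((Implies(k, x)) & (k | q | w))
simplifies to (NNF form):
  (k | ~q) & (k | ~w) & (~k | ~x)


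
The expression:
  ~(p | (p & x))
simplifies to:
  ~p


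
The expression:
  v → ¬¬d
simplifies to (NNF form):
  d ∨ ¬v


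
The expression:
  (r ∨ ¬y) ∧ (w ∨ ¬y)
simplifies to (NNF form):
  (r ∧ w) ∨ ¬y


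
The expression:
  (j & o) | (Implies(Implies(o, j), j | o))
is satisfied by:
  {o: True, j: True}
  {o: True, j: False}
  {j: True, o: False}


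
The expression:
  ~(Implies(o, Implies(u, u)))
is never true.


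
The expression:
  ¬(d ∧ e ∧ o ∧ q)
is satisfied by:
  {o: False, e: False, q: False, d: False}
  {d: True, o: False, e: False, q: False}
  {q: True, o: False, e: False, d: False}
  {d: True, q: True, o: False, e: False}
  {e: True, d: False, o: False, q: False}
  {d: True, e: True, o: False, q: False}
  {q: True, e: True, d: False, o: False}
  {d: True, q: True, e: True, o: False}
  {o: True, q: False, e: False, d: False}
  {d: True, o: True, q: False, e: False}
  {q: True, o: True, d: False, e: False}
  {d: True, q: True, o: True, e: False}
  {e: True, o: True, q: False, d: False}
  {d: True, e: True, o: True, q: False}
  {q: True, e: True, o: True, d: False}


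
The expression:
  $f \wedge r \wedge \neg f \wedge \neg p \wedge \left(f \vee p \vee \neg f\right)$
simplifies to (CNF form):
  $\text{False}$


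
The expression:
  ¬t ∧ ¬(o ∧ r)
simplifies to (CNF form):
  ¬t ∧ (¬o ∨ ¬r)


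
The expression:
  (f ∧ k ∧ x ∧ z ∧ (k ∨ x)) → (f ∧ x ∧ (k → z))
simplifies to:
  True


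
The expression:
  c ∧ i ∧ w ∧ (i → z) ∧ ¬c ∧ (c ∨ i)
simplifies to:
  False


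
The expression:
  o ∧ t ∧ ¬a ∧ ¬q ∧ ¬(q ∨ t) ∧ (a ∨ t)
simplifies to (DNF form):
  False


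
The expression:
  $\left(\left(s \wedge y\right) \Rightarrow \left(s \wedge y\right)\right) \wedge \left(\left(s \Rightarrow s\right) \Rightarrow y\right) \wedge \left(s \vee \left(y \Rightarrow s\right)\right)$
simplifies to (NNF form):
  $s \wedge y$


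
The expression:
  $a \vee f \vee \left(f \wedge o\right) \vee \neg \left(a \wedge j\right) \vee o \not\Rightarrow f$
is always true.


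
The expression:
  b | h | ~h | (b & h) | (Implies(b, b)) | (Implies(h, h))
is always true.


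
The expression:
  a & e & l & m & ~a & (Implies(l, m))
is never true.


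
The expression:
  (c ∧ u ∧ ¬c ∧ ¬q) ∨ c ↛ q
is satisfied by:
  {c: True, q: False}


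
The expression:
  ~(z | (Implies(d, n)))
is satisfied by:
  {d: True, n: False, z: False}


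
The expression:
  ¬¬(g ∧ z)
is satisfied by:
  {z: True, g: True}


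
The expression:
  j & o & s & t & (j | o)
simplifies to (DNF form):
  j & o & s & t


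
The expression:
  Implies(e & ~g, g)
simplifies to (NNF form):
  g | ~e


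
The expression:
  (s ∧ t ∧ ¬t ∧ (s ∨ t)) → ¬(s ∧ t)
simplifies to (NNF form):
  True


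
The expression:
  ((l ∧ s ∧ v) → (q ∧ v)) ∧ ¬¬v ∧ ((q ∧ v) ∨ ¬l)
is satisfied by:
  {q: True, v: True, l: False}
  {v: True, l: False, q: False}
  {q: True, l: True, v: True}


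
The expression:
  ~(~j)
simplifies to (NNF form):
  j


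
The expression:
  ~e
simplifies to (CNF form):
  ~e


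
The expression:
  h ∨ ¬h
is always true.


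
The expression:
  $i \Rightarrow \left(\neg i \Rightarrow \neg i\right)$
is always true.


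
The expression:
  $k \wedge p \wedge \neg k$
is never true.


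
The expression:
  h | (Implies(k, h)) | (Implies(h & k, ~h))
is always true.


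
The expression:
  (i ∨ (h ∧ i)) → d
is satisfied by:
  {d: True, i: False}
  {i: False, d: False}
  {i: True, d: True}


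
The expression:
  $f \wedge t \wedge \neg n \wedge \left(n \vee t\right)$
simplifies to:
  $f \wedge t \wedge \neg n$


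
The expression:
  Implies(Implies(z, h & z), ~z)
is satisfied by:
  {h: False, z: False}
  {z: True, h: False}
  {h: True, z: False}


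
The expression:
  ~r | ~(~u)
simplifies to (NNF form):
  u | ~r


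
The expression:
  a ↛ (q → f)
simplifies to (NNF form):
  a ∧ q ∧ ¬f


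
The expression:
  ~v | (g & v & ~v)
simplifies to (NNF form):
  ~v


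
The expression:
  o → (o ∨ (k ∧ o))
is always true.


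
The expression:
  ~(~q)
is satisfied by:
  {q: True}


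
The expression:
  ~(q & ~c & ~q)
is always true.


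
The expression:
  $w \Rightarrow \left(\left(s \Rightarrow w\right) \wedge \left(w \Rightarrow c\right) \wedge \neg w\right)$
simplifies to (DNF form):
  $\neg w$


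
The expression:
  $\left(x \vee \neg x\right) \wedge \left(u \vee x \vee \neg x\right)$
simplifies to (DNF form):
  $\text{True}$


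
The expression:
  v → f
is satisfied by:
  {f: True, v: False}
  {v: False, f: False}
  {v: True, f: True}


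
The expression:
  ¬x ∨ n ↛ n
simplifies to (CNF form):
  ¬x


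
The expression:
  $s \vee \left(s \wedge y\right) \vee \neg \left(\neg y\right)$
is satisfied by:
  {y: True, s: True}
  {y: True, s: False}
  {s: True, y: False}


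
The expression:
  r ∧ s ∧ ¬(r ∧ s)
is never true.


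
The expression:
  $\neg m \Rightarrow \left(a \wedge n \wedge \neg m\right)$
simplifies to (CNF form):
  $\left(a \vee m\right) \wedge \left(m \vee n\right)$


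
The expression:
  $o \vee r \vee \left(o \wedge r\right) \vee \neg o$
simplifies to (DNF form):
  $\text{True}$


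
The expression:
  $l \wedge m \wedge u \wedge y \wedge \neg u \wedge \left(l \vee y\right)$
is never true.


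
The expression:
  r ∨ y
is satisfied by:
  {r: True, y: True}
  {r: True, y: False}
  {y: True, r: False}


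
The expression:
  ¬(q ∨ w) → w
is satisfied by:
  {q: True, w: True}
  {q: True, w: False}
  {w: True, q: False}


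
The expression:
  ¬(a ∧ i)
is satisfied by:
  {a: False, i: False}
  {i: True, a: False}
  {a: True, i: False}


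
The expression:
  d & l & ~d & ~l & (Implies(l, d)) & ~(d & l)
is never true.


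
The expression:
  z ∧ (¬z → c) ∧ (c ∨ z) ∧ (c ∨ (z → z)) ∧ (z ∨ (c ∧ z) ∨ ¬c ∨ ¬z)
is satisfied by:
  {z: True}


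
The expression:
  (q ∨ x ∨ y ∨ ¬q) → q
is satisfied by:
  {q: True}


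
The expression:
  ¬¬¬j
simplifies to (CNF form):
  ¬j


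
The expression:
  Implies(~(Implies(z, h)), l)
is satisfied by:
  {l: True, h: True, z: False}
  {l: True, h: False, z: False}
  {h: True, l: False, z: False}
  {l: False, h: False, z: False}
  {z: True, l: True, h: True}
  {z: True, l: True, h: False}
  {z: True, h: True, l: False}


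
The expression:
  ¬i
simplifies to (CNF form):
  ¬i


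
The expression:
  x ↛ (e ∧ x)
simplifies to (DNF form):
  x ∧ ¬e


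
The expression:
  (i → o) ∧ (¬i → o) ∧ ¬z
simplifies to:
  o ∧ ¬z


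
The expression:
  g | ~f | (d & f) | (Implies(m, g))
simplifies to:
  d | g | ~f | ~m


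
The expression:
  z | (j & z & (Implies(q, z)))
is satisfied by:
  {z: True}


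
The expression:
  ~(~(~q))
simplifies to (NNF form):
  ~q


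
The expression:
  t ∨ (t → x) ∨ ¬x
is always true.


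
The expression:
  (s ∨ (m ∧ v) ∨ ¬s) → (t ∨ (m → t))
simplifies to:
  t ∨ ¬m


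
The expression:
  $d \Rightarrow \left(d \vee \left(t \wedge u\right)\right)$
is always true.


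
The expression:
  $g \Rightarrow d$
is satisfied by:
  {d: True, g: False}
  {g: False, d: False}
  {g: True, d: True}


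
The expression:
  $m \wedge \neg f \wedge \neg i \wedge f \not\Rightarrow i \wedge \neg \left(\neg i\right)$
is never true.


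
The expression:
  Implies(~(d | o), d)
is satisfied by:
  {d: True, o: True}
  {d: True, o: False}
  {o: True, d: False}


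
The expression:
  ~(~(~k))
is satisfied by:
  {k: False}


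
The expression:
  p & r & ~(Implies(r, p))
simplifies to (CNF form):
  False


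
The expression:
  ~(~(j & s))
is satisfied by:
  {j: True, s: True}


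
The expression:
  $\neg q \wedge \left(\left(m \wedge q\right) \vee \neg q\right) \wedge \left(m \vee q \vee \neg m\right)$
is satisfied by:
  {q: False}


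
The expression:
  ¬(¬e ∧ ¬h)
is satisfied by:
  {e: True, h: True}
  {e: True, h: False}
  {h: True, e: False}


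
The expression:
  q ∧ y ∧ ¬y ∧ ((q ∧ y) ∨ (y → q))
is never true.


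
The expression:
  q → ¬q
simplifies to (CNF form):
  ¬q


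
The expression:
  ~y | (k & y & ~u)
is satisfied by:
  {k: True, u: False, y: False}
  {u: False, y: False, k: False}
  {k: True, u: True, y: False}
  {u: True, k: False, y: False}
  {y: True, k: True, u: False}


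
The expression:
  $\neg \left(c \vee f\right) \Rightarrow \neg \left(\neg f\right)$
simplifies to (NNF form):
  $c \vee f$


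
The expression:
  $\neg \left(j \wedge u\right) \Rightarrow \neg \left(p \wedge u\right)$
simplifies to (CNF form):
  $j \vee \neg p \vee \neg u$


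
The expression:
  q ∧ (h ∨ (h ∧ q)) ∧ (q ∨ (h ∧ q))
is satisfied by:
  {h: True, q: True}


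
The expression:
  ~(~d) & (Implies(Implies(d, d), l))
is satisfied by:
  {d: True, l: True}


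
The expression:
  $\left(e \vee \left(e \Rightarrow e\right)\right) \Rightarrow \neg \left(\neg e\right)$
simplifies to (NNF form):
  $e$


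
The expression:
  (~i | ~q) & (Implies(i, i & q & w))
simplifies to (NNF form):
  ~i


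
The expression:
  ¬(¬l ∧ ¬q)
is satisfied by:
  {q: True, l: True}
  {q: True, l: False}
  {l: True, q: False}


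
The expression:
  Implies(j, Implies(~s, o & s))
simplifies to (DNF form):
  s | ~j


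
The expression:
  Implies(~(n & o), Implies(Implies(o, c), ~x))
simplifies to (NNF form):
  ~x | (n & o) | (o & ~c)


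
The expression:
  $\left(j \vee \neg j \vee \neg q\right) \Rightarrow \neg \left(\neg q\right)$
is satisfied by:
  {q: True}


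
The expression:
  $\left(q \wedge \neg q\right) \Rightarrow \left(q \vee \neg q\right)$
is always true.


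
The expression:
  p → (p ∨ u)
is always true.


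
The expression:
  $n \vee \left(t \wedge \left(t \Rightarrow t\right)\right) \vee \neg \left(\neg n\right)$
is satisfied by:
  {n: True, t: True}
  {n: True, t: False}
  {t: True, n: False}


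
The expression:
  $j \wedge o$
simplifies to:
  $j \wedge o$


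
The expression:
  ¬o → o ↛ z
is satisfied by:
  {o: True}


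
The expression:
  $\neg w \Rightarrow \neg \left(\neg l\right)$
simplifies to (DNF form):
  $l \vee w$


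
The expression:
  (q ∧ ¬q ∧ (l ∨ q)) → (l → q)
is always true.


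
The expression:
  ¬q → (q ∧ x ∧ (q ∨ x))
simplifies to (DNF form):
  q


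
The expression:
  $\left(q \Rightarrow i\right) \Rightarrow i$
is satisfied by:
  {i: True, q: True}
  {i: True, q: False}
  {q: True, i: False}


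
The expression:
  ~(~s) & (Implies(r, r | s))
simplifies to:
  s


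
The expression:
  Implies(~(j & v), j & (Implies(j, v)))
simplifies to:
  j & v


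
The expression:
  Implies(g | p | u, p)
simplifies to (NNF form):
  p | (~g & ~u)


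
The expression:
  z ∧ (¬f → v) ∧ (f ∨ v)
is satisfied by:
  {v: True, f: True, z: True}
  {v: True, z: True, f: False}
  {f: True, z: True, v: False}


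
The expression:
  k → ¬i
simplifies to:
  ¬i ∨ ¬k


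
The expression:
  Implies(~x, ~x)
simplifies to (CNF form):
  True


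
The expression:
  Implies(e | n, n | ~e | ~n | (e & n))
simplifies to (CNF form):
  True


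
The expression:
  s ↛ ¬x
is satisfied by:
  {s: True, x: True}


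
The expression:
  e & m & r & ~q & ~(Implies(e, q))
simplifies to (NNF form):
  e & m & r & ~q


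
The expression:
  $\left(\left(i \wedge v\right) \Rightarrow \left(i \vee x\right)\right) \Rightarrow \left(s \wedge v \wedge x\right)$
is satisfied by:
  {s: True, x: True, v: True}


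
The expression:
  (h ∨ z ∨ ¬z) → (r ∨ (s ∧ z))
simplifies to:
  r ∨ (s ∧ z)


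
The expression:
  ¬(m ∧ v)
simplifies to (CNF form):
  ¬m ∨ ¬v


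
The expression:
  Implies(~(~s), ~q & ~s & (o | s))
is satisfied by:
  {s: False}


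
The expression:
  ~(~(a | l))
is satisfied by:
  {a: True, l: True}
  {a: True, l: False}
  {l: True, a: False}


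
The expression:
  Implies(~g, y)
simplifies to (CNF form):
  g | y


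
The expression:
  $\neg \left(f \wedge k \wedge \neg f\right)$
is always true.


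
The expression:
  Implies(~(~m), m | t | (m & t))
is always true.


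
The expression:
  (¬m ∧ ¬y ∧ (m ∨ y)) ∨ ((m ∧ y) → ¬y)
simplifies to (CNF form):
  ¬m ∨ ¬y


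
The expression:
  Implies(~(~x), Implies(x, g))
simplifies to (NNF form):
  g | ~x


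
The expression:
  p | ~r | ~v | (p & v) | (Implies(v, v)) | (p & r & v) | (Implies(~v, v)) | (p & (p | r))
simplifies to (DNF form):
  True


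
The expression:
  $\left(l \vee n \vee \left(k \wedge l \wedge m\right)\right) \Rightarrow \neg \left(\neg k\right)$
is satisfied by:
  {k: True, n: False, l: False}
  {k: True, l: True, n: False}
  {k: True, n: True, l: False}
  {k: True, l: True, n: True}
  {l: False, n: False, k: False}


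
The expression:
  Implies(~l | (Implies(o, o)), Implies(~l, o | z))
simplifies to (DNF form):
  l | o | z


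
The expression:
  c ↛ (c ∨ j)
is never true.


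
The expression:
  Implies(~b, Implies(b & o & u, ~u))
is always true.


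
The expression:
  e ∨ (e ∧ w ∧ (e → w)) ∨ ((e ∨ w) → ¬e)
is always true.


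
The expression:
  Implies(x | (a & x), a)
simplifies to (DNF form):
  a | ~x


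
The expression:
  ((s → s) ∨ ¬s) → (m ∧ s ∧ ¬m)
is never true.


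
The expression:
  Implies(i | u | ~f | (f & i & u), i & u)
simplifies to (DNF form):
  (i & u) | (i & ~i) | (f & i & u) | (f & i & ~i) | (f & u & ~u) | (i & u & ~u) | (f & ~i & ~u) | (i & ~i & ~u)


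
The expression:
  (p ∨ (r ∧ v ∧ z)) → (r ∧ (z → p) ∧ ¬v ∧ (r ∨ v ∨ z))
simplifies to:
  (r ∧ ¬v) ∨ (¬p ∧ ¬r) ∨ (¬p ∧ ¬z)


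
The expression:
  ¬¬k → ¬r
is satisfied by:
  {k: False, r: False}
  {r: True, k: False}
  {k: True, r: False}


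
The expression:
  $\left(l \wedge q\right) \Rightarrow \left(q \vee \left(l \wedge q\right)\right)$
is always true.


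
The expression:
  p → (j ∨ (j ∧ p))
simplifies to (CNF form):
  j ∨ ¬p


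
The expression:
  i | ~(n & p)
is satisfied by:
  {i: True, p: False, n: False}
  {p: False, n: False, i: False}
  {i: True, n: True, p: False}
  {n: True, p: False, i: False}
  {i: True, p: True, n: False}
  {p: True, i: False, n: False}
  {i: True, n: True, p: True}


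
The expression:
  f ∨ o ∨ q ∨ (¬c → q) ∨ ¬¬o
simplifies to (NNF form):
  c ∨ f ∨ o ∨ q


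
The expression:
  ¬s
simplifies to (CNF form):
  ¬s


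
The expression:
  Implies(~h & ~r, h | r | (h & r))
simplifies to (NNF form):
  h | r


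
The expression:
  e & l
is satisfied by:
  {e: True, l: True}


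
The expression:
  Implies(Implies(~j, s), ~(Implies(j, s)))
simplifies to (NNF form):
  ~s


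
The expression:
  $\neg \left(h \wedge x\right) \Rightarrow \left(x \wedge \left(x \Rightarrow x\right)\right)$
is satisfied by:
  {x: True}


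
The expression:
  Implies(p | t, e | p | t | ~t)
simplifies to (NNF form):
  True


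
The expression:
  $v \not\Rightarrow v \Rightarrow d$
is always true.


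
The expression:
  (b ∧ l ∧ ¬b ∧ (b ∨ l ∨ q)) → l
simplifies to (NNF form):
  True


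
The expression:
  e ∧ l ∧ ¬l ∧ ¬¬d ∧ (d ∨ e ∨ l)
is never true.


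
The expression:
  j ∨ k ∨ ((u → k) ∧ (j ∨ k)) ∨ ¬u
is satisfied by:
  {k: True, j: True, u: False}
  {k: True, j: False, u: False}
  {j: True, k: False, u: False}
  {k: False, j: False, u: False}
  {k: True, u: True, j: True}
  {k: True, u: True, j: False}
  {u: True, j: True, k: False}


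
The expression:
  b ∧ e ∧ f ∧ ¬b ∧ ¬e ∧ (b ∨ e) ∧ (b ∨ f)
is never true.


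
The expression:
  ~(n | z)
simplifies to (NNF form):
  ~n & ~z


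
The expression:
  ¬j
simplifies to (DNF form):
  ¬j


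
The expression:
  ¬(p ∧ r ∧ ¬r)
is always true.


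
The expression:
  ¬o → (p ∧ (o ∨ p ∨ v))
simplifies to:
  o ∨ p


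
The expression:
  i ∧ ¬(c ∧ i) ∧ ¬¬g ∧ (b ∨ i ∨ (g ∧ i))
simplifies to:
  g ∧ i ∧ ¬c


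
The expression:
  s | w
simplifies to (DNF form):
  s | w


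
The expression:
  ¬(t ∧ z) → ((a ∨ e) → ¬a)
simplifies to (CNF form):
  (t ∨ ¬a) ∧ (z ∨ ¬a)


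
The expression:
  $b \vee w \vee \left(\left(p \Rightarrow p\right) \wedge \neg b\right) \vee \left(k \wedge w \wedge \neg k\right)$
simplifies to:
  $\text{True}$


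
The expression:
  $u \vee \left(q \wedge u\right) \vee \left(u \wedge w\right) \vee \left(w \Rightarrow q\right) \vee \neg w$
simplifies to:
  $q \vee u \vee \neg w$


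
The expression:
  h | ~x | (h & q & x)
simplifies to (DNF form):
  h | ~x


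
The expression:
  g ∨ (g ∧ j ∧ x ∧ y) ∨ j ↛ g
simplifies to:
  g ∨ j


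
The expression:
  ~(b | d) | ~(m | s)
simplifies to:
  (~b | ~m) & (~b | ~s) & (~d | ~m) & (~d | ~s)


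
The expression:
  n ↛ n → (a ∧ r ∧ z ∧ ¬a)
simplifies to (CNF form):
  True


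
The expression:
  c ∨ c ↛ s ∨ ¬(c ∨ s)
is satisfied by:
  {c: True, s: False}
  {s: False, c: False}
  {s: True, c: True}


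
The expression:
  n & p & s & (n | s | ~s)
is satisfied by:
  {p: True, s: True, n: True}


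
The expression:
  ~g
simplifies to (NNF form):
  ~g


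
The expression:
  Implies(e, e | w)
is always true.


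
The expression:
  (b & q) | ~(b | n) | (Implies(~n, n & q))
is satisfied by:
  {n: True, q: True, b: False}
  {n: True, q: False, b: False}
  {q: True, n: False, b: False}
  {n: False, q: False, b: False}
  {n: True, b: True, q: True}
  {n: True, b: True, q: False}
  {b: True, q: True, n: False}


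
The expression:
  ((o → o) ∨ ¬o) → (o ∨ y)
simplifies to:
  o ∨ y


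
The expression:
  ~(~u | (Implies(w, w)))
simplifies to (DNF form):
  False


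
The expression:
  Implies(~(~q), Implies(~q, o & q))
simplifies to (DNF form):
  True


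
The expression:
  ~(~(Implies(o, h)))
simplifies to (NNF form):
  h | ~o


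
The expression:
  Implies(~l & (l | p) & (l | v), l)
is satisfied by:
  {l: True, p: False, v: False}
  {p: False, v: False, l: False}
  {l: True, v: True, p: False}
  {v: True, p: False, l: False}
  {l: True, p: True, v: False}
  {p: True, l: False, v: False}
  {l: True, v: True, p: True}


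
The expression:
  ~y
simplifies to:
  ~y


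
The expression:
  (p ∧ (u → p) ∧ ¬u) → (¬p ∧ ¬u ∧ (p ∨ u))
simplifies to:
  u ∨ ¬p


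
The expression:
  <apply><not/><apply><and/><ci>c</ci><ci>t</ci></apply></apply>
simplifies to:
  <apply><or/><apply><not/><ci>c</ci></apply><apply><not/><ci>t</ci></apply></apply>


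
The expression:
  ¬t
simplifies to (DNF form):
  ¬t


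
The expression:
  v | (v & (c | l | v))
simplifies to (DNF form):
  v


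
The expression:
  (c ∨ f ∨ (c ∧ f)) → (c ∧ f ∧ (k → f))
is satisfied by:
  {c: False, f: False}
  {f: True, c: True}


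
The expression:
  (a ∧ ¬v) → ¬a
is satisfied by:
  {v: True, a: False}
  {a: False, v: False}
  {a: True, v: True}


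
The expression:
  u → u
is always true.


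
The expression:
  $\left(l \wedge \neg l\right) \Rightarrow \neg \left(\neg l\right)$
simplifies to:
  $\text{True}$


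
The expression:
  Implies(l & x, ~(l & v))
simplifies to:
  ~l | ~v | ~x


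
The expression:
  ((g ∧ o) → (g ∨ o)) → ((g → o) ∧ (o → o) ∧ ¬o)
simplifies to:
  ¬g ∧ ¬o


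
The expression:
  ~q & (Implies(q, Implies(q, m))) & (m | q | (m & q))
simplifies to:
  m & ~q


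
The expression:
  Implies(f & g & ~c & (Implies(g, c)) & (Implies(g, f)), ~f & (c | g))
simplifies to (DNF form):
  True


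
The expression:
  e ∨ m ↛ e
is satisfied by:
  {m: True, e: True}
  {m: True, e: False}
  {e: True, m: False}


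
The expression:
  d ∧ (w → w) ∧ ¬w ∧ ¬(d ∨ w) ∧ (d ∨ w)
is never true.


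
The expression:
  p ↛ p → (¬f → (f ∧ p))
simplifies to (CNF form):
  True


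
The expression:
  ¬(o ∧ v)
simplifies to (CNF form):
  ¬o ∨ ¬v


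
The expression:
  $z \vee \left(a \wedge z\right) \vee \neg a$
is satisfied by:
  {z: True, a: False}
  {a: False, z: False}
  {a: True, z: True}


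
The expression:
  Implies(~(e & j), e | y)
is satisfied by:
  {y: True, e: True}
  {y: True, e: False}
  {e: True, y: False}


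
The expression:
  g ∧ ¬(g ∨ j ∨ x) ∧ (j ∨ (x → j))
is never true.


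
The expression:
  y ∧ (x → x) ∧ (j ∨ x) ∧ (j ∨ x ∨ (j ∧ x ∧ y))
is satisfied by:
  {x: True, j: True, y: True}
  {x: True, y: True, j: False}
  {j: True, y: True, x: False}


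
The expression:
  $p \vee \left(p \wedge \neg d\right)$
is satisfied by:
  {p: True}


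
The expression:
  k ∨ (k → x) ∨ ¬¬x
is always true.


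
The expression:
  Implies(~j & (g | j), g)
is always true.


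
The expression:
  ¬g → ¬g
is always true.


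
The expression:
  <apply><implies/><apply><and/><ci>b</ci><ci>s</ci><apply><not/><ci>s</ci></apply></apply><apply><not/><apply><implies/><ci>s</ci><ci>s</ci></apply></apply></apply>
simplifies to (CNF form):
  <true/>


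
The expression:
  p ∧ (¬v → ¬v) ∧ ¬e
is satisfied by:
  {p: True, e: False}


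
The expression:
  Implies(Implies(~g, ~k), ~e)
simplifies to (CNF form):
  (k | ~e) & (~e | ~g)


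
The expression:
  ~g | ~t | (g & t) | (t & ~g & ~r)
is always true.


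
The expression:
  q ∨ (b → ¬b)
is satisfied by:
  {q: True, b: False}
  {b: False, q: False}
  {b: True, q: True}


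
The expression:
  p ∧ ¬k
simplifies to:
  p ∧ ¬k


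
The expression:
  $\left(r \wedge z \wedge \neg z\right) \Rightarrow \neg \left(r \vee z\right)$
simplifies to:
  $\text{True}$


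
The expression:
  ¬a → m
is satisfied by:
  {a: True, m: True}
  {a: True, m: False}
  {m: True, a: False}


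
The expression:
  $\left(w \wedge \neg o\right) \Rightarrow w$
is always true.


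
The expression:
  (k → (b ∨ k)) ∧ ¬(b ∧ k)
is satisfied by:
  {k: False, b: False}
  {b: True, k: False}
  {k: True, b: False}


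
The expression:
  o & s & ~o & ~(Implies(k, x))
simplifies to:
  False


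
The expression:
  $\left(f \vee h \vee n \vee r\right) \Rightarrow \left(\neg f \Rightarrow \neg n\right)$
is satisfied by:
  {f: True, n: False}
  {n: False, f: False}
  {n: True, f: True}


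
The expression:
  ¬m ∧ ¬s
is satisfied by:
  {s: False, m: False}


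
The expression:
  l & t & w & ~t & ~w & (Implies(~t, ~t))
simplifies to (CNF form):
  False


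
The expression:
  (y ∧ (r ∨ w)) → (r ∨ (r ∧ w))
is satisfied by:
  {r: True, w: False, y: False}
  {w: False, y: False, r: False}
  {r: True, y: True, w: False}
  {y: True, w: False, r: False}
  {r: True, w: True, y: False}
  {w: True, r: False, y: False}
  {r: True, y: True, w: True}


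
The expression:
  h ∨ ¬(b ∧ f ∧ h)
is always true.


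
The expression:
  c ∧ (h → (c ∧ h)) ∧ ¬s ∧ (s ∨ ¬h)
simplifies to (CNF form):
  c ∧ ¬h ∧ ¬s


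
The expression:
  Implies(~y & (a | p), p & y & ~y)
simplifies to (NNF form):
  y | (~a & ~p)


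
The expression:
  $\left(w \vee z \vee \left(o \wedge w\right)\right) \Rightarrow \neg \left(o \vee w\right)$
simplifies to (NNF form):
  $\neg w \wedge \left(\neg o \vee \neg z\right)$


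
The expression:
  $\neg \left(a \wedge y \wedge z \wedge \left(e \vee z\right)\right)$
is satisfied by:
  {z: False, a: False, y: False}
  {y: True, z: False, a: False}
  {a: True, z: False, y: False}
  {y: True, a: True, z: False}
  {z: True, y: False, a: False}
  {y: True, z: True, a: False}
  {a: True, z: True, y: False}


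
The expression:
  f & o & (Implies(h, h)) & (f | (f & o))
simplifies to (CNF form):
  f & o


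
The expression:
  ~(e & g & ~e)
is always true.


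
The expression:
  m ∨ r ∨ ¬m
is always true.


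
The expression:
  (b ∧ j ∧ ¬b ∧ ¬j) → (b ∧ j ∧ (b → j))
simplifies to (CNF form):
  True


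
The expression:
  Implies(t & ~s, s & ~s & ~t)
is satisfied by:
  {s: True, t: False}
  {t: False, s: False}
  {t: True, s: True}


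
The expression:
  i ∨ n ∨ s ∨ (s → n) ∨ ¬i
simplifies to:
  True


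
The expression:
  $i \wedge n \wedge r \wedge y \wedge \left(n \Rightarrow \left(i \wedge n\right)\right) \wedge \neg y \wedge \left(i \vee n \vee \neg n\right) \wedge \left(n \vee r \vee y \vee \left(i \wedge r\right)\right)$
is never true.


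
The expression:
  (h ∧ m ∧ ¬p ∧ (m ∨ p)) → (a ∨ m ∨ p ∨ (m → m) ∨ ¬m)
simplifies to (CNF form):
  True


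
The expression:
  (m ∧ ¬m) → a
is always true.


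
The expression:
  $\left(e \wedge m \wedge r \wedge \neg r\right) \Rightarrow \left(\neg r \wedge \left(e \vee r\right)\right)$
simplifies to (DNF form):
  $\text{True}$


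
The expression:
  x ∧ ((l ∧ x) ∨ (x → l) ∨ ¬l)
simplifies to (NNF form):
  x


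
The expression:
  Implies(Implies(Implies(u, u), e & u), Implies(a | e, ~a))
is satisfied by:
  {u: False, e: False, a: False}
  {a: True, u: False, e: False}
  {e: True, u: False, a: False}
  {a: True, e: True, u: False}
  {u: True, a: False, e: False}
  {a: True, u: True, e: False}
  {e: True, u: True, a: False}


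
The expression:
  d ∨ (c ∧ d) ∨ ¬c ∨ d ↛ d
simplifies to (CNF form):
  d ∨ ¬c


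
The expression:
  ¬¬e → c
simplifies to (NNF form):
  c ∨ ¬e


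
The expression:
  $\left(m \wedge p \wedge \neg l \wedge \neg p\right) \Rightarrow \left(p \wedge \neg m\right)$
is always true.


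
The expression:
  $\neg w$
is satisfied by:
  {w: False}


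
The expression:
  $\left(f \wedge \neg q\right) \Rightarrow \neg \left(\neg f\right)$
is always true.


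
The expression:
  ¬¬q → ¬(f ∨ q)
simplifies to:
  ¬q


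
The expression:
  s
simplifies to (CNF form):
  s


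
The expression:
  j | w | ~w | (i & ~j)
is always true.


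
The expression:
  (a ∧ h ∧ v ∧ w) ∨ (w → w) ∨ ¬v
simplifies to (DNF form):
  True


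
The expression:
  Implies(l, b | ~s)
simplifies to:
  b | ~l | ~s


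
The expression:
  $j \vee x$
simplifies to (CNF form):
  $j \vee x$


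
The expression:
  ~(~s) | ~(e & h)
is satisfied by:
  {s: True, h: False, e: False}
  {h: False, e: False, s: False}
  {e: True, s: True, h: False}
  {e: True, h: False, s: False}
  {s: True, h: True, e: False}
  {h: True, s: False, e: False}
  {e: True, h: True, s: True}


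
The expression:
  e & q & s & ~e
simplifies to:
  False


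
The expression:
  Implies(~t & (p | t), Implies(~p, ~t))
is always true.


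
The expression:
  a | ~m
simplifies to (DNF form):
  a | ~m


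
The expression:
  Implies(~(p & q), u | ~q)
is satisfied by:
  {u: True, p: True, q: False}
  {u: True, p: False, q: False}
  {p: True, u: False, q: False}
  {u: False, p: False, q: False}
  {u: True, q: True, p: True}
  {u: True, q: True, p: False}
  {q: True, p: True, u: False}


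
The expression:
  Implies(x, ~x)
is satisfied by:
  {x: False}


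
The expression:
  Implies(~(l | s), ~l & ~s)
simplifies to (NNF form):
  True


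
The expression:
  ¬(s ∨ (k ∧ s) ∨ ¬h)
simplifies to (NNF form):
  h ∧ ¬s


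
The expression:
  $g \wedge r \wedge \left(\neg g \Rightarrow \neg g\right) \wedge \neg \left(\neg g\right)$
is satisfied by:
  {r: True, g: True}


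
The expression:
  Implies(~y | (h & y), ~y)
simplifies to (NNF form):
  ~h | ~y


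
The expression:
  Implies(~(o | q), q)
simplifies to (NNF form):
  o | q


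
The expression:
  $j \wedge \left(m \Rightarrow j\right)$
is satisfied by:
  {j: True}


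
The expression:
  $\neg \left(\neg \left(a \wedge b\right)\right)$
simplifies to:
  $a \wedge b$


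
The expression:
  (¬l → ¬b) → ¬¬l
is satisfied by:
  {b: True, l: True}
  {b: True, l: False}
  {l: True, b: False}


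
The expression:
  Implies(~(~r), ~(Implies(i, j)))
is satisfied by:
  {i: True, j: False, r: False}
  {j: False, r: False, i: False}
  {i: True, j: True, r: False}
  {j: True, i: False, r: False}
  {r: True, i: True, j: False}


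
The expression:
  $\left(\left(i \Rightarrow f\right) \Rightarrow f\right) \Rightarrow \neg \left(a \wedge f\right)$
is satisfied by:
  {a: False, f: False}
  {f: True, a: False}
  {a: True, f: False}


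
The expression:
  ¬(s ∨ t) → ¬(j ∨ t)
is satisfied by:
  {t: True, s: True, j: False}
  {t: True, s: False, j: False}
  {s: True, t: False, j: False}
  {t: False, s: False, j: False}
  {j: True, t: True, s: True}
  {j: True, t: True, s: False}
  {j: True, s: True, t: False}


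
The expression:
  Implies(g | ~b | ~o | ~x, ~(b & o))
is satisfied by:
  {x: True, g: False, o: False, b: False}
  {x: False, g: False, o: False, b: False}
  {g: True, x: True, b: False, o: False}
  {g: True, b: False, x: False, o: False}
  {b: True, x: True, g: False, o: False}
  {b: True, x: False, g: False, o: False}
  {b: True, g: True, x: True, o: False}
  {b: True, g: True, x: False, o: False}
  {o: True, x: True, g: False, b: False}
  {o: True, x: False, g: False, b: False}
  {o: True, g: True, x: True, b: False}
  {o: True, g: True, x: False, b: False}
  {b: True, o: True, x: True, g: False}


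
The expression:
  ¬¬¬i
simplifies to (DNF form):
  ¬i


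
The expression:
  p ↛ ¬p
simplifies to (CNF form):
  p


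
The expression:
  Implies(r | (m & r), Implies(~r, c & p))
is always true.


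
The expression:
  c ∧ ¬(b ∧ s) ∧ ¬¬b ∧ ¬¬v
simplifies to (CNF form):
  b ∧ c ∧ v ∧ ¬s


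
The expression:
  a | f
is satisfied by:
  {a: True, f: True}
  {a: True, f: False}
  {f: True, a: False}


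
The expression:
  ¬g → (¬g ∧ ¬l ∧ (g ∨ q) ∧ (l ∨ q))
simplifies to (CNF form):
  (g ∨ q) ∧ (g ∨ ¬l)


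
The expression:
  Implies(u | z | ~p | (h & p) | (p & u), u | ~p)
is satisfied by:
  {u: True, z: False, h: False, p: False}
  {u: True, h: True, z: False, p: False}
  {u: True, z: True, h: False, p: False}
  {u: True, h: True, z: True, p: False}
  {u: False, z: False, h: False, p: False}
  {h: True, u: False, z: False, p: False}
  {z: True, u: False, h: False, p: False}
  {h: True, z: True, u: False, p: False}
  {p: True, u: True, z: False, h: False}
  {p: True, h: True, u: True, z: False}
  {p: True, u: True, z: True, h: False}
  {p: True, h: True, u: True, z: True}
  {p: True, u: False, z: False, h: False}


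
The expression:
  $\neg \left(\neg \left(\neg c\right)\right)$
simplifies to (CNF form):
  $\neg c$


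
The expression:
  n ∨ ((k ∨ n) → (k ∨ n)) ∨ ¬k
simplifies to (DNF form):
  True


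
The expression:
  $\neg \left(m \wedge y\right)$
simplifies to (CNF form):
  $\neg m \vee \neg y$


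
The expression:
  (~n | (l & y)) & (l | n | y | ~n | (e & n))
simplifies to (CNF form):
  (l | ~n) & (y | ~n)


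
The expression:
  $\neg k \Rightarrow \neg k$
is always true.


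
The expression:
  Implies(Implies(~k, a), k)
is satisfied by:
  {k: True, a: False}
  {a: False, k: False}
  {a: True, k: True}


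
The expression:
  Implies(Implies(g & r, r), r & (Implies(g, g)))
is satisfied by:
  {r: True}


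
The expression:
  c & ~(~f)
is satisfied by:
  {c: True, f: True}


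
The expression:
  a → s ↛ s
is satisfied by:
  {a: False}


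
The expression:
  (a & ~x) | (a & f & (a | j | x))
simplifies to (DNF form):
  (a & f) | (a & ~x)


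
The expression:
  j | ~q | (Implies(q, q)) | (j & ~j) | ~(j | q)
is always true.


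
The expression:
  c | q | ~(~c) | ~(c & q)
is always true.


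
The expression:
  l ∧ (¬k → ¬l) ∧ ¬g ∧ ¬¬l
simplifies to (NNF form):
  k ∧ l ∧ ¬g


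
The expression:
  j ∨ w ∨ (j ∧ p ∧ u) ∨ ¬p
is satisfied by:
  {j: True, w: True, p: False}
  {j: True, p: False, w: False}
  {w: True, p: False, j: False}
  {w: False, p: False, j: False}
  {j: True, w: True, p: True}
  {j: True, p: True, w: False}
  {w: True, p: True, j: False}


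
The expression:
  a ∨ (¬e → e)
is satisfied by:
  {a: True, e: True}
  {a: True, e: False}
  {e: True, a: False}


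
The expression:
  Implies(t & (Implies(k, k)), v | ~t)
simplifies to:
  v | ~t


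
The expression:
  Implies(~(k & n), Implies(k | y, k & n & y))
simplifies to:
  (k & n) | (~k & ~y)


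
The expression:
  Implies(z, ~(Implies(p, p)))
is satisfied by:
  {z: False}


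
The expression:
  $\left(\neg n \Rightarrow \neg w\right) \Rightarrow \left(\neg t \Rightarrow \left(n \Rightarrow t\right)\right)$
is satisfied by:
  {t: True, n: False}
  {n: False, t: False}
  {n: True, t: True}


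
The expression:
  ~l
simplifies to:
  ~l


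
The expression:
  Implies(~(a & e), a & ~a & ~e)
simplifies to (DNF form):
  a & e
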